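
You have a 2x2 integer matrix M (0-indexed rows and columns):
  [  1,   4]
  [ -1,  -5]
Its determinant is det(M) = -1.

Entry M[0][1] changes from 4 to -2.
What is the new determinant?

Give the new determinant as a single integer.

Answer: -7

Derivation:
det is linear in row 0: changing M[0][1] by delta changes det by delta * cofactor(0,1).
Cofactor C_01 = (-1)^(0+1) * minor(0,1) = 1
Entry delta = -2 - 4 = -6
Det delta = -6 * 1 = -6
New det = -1 + -6 = -7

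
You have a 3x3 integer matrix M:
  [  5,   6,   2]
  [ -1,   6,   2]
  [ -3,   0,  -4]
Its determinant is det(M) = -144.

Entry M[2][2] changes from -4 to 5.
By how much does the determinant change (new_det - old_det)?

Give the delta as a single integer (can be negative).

Answer: 324

Derivation:
Cofactor C_22 = 36
Entry delta = 5 - -4 = 9
Det delta = entry_delta * cofactor = 9 * 36 = 324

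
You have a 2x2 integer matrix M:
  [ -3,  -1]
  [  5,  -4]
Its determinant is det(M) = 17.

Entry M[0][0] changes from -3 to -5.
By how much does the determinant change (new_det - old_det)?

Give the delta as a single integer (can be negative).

Answer: 8

Derivation:
Cofactor C_00 = -4
Entry delta = -5 - -3 = -2
Det delta = entry_delta * cofactor = -2 * -4 = 8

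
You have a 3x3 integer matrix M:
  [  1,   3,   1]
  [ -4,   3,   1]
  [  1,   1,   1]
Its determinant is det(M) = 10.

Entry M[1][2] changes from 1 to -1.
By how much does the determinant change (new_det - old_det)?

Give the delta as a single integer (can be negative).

Answer: -4

Derivation:
Cofactor C_12 = 2
Entry delta = -1 - 1 = -2
Det delta = entry_delta * cofactor = -2 * 2 = -4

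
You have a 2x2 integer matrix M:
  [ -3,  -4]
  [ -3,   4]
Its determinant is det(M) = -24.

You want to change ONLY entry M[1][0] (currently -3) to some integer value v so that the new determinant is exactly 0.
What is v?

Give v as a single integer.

Answer: 3

Derivation:
det is linear in entry M[1][0]: det = old_det + (v - -3) * C_10
Cofactor C_10 = 4
Want det = 0: -24 + (v - -3) * 4 = 0
  (v - -3) = 24 / 4 = 6
  v = -3 + (6) = 3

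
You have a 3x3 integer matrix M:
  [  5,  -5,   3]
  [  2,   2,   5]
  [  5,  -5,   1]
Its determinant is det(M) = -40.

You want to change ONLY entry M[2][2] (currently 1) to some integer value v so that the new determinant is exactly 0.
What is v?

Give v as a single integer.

Answer: 3

Derivation:
det is linear in entry M[2][2]: det = old_det + (v - 1) * C_22
Cofactor C_22 = 20
Want det = 0: -40 + (v - 1) * 20 = 0
  (v - 1) = 40 / 20 = 2
  v = 1 + (2) = 3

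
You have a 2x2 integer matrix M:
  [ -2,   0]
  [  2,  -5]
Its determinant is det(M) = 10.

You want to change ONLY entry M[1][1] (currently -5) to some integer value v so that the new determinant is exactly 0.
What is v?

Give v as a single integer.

Answer: 0

Derivation:
det is linear in entry M[1][1]: det = old_det + (v - -5) * C_11
Cofactor C_11 = -2
Want det = 0: 10 + (v - -5) * -2 = 0
  (v - -5) = -10 / -2 = 5
  v = -5 + (5) = 0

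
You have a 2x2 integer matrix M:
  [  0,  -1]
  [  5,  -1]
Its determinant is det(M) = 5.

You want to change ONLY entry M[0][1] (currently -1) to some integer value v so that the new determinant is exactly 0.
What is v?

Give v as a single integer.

det is linear in entry M[0][1]: det = old_det + (v - -1) * C_01
Cofactor C_01 = -5
Want det = 0: 5 + (v - -1) * -5 = 0
  (v - -1) = -5 / -5 = 1
  v = -1 + (1) = 0

Answer: 0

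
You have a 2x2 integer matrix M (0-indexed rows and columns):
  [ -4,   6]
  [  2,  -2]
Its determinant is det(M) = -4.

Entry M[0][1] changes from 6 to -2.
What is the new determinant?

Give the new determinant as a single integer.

det is linear in row 0: changing M[0][1] by delta changes det by delta * cofactor(0,1).
Cofactor C_01 = (-1)^(0+1) * minor(0,1) = -2
Entry delta = -2 - 6 = -8
Det delta = -8 * -2 = 16
New det = -4 + 16 = 12

Answer: 12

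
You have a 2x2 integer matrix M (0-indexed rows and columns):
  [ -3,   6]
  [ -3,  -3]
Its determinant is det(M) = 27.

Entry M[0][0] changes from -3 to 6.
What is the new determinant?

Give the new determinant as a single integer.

Answer: 0

Derivation:
det is linear in row 0: changing M[0][0] by delta changes det by delta * cofactor(0,0).
Cofactor C_00 = (-1)^(0+0) * minor(0,0) = -3
Entry delta = 6 - -3 = 9
Det delta = 9 * -3 = -27
New det = 27 + -27 = 0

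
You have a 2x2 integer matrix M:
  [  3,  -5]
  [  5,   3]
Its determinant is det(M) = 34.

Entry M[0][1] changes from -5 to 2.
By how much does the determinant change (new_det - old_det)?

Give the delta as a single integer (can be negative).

Answer: -35

Derivation:
Cofactor C_01 = -5
Entry delta = 2 - -5 = 7
Det delta = entry_delta * cofactor = 7 * -5 = -35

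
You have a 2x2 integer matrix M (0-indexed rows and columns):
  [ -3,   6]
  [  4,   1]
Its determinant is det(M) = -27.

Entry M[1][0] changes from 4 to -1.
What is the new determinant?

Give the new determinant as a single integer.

det is linear in row 1: changing M[1][0] by delta changes det by delta * cofactor(1,0).
Cofactor C_10 = (-1)^(1+0) * minor(1,0) = -6
Entry delta = -1 - 4 = -5
Det delta = -5 * -6 = 30
New det = -27 + 30 = 3

Answer: 3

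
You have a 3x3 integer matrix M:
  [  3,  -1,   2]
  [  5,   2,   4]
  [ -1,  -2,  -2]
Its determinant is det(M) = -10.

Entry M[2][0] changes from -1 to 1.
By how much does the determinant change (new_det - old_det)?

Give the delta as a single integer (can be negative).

Answer: -16

Derivation:
Cofactor C_20 = -8
Entry delta = 1 - -1 = 2
Det delta = entry_delta * cofactor = 2 * -8 = -16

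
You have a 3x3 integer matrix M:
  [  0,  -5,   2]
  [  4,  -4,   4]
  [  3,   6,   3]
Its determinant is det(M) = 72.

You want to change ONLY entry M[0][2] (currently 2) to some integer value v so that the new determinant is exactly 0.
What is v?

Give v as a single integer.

det is linear in entry M[0][2]: det = old_det + (v - 2) * C_02
Cofactor C_02 = 36
Want det = 0: 72 + (v - 2) * 36 = 0
  (v - 2) = -72 / 36 = -2
  v = 2 + (-2) = 0

Answer: 0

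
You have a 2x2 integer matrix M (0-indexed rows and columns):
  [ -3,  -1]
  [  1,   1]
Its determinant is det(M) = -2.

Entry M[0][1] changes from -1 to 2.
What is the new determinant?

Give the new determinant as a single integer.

Answer: -5

Derivation:
det is linear in row 0: changing M[0][1] by delta changes det by delta * cofactor(0,1).
Cofactor C_01 = (-1)^(0+1) * minor(0,1) = -1
Entry delta = 2 - -1 = 3
Det delta = 3 * -1 = -3
New det = -2 + -3 = -5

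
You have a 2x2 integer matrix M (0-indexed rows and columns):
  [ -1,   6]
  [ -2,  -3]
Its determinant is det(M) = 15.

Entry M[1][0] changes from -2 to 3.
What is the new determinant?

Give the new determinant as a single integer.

det is linear in row 1: changing M[1][0] by delta changes det by delta * cofactor(1,0).
Cofactor C_10 = (-1)^(1+0) * minor(1,0) = -6
Entry delta = 3 - -2 = 5
Det delta = 5 * -6 = -30
New det = 15 + -30 = -15

Answer: -15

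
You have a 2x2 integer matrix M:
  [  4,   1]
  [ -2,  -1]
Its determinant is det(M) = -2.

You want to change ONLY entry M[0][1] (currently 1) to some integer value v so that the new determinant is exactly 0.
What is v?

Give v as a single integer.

Answer: 2

Derivation:
det is linear in entry M[0][1]: det = old_det + (v - 1) * C_01
Cofactor C_01 = 2
Want det = 0: -2 + (v - 1) * 2 = 0
  (v - 1) = 2 / 2 = 1
  v = 1 + (1) = 2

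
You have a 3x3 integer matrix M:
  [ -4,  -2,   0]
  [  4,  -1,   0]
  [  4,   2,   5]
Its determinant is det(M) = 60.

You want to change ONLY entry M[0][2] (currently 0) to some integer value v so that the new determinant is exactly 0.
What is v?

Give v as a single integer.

Answer: -5

Derivation:
det is linear in entry M[0][2]: det = old_det + (v - 0) * C_02
Cofactor C_02 = 12
Want det = 0: 60 + (v - 0) * 12 = 0
  (v - 0) = -60 / 12 = -5
  v = 0 + (-5) = -5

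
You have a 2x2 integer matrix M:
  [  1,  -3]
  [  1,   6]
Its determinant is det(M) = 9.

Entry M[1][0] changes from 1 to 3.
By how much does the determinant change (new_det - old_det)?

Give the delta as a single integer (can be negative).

Cofactor C_10 = 3
Entry delta = 3 - 1 = 2
Det delta = entry_delta * cofactor = 2 * 3 = 6

Answer: 6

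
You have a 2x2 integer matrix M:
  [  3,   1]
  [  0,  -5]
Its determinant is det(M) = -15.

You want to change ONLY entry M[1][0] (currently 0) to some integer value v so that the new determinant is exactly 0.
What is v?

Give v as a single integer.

Answer: -15

Derivation:
det is linear in entry M[1][0]: det = old_det + (v - 0) * C_10
Cofactor C_10 = -1
Want det = 0: -15 + (v - 0) * -1 = 0
  (v - 0) = 15 / -1 = -15
  v = 0 + (-15) = -15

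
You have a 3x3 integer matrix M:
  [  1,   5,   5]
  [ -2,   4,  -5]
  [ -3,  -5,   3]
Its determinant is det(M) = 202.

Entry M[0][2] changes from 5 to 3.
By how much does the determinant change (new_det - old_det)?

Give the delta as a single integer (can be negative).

Cofactor C_02 = 22
Entry delta = 3 - 5 = -2
Det delta = entry_delta * cofactor = -2 * 22 = -44

Answer: -44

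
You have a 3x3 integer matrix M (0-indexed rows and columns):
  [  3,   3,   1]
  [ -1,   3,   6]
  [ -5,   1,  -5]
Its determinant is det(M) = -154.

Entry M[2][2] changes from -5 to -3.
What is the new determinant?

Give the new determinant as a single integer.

Answer: -130

Derivation:
det is linear in row 2: changing M[2][2] by delta changes det by delta * cofactor(2,2).
Cofactor C_22 = (-1)^(2+2) * minor(2,2) = 12
Entry delta = -3 - -5 = 2
Det delta = 2 * 12 = 24
New det = -154 + 24 = -130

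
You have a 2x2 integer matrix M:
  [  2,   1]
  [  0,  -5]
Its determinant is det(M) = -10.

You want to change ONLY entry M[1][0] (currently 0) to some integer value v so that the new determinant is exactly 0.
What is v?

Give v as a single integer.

det is linear in entry M[1][0]: det = old_det + (v - 0) * C_10
Cofactor C_10 = -1
Want det = 0: -10 + (v - 0) * -1 = 0
  (v - 0) = 10 / -1 = -10
  v = 0 + (-10) = -10

Answer: -10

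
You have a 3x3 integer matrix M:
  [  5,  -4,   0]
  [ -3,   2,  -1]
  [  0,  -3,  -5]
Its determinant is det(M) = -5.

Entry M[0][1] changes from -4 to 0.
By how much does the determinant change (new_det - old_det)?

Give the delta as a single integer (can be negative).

Answer: -60

Derivation:
Cofactor C_01 = -15
Entry delta = 0 - -4 = 4
Det delta = entry_delta * cofactor = 4 * -15 = -60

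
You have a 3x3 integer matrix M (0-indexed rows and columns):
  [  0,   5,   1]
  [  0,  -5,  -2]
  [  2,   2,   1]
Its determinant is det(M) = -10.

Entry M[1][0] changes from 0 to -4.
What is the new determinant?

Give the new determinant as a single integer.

Answer: 2

Derivation:
det is linear in row 1: changing M[1][0] by delta changes det by delta * cofactor(1,0).
Cofactor C_10 = (-1)^(1+0) * minor(1,0) = -3
Entry delta = -4 - 0 = -4
Det delta = -4 * -3 = 12
New det = -10 + 12 = 2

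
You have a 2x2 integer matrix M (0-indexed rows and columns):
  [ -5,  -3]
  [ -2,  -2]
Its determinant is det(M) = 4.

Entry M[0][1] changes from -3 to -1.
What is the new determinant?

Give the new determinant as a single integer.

det is linear in row 0: changing M[0][1] by delta changes det by delta * cofactor(0,1).
Cofactor C_01 = (-1)^(0+1) * minor(0,1) = 2
Entry delta = -1 - -3 = 2
Det delta = 2 * 2 = 4
New det = 4 + 4 = 8

Answer: 8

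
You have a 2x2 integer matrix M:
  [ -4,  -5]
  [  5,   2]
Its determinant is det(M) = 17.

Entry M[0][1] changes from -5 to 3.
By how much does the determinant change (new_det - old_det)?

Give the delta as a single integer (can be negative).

Cofactor C_01 = -5
Entry delta = 3 - -5 = 8
Det delta = entry_delta * cofactor = 8 * -5 = -40

Answer: -40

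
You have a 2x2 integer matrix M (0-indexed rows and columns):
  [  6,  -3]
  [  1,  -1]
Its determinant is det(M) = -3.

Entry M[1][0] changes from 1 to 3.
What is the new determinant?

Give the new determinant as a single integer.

det is linear in row 1: changing M[1][0] by delta changes det by delta * cofactor(1,0).
Cofactor C_10 = (-1)^(1+0) * minor(1,0) = 3
Entry delta = 3 - 1 = 2
Det delta = 2 * 3 = 6
New det = -3 + 6 = 3

Answer: 3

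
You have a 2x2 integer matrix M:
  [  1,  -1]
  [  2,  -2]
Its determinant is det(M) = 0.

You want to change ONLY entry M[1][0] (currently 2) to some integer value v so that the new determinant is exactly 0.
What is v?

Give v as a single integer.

det is linear in entry M[1][0]: det = old_det + (v - 2) * C_10
Cofactor C_10 = 1
Want det = 0: 0 + (v - 2) * 1 = 0
  (v - 2) = 0 / 1 = 0
  v = 2 + (0) = 2

Answer: 2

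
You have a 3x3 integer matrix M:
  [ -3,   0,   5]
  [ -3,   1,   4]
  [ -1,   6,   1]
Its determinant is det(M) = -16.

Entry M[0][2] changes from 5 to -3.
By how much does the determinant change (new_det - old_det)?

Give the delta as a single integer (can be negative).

Cofactor C_02 = -17
Entry delta = -3 - 5 = -8
Det delta = entry_delta * cofactor = -8 * -17 = 136

Answer: 136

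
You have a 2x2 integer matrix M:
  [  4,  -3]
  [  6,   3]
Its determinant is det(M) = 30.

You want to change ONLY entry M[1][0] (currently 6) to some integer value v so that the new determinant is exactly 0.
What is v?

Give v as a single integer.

det is linear in entry M[1][0]: det = old_det + (v - 6) * C_10
Cofactor C_10 = 3
Want det = 0: 30 + (v - 6) * 3 = 0
  (v - 6) = -30 / 3 = -10
  v = 6 + (-10) = -4

Answer: -4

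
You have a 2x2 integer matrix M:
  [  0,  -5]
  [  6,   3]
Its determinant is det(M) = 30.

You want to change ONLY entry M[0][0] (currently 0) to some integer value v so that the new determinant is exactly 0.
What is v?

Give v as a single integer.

det is linear in entry M[0][0]: det = old_det + (v - 0) * C_00
Cofactor C_00 = 3
Want det = 0: 30 + (v - 0) * 3 = 0
  (v - 0) = -30 / 3 = -10
  v = 0 + (-10) = -10

Answer: -10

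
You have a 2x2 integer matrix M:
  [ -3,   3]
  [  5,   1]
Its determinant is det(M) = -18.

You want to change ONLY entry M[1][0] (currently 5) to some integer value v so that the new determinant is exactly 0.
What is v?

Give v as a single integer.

Answer: -1

Derivation:
det is linear in entry M[1][0]: det = old_det + (v - 5) * C_10
Cofactor C_10 = -3
Want det = 0: -18 + (v - 5) * -3 = 0
  (v - 5) = 18 / -3 = -6
  v = 5 + (-6) = -1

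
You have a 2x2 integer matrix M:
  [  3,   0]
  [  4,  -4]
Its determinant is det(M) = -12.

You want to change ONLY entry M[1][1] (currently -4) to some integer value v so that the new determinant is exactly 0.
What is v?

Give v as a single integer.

det is linear in entry M[1][1]: det = old_det + (v - -4) * C_11
Cofactor C_11 = 3
Want det = 0: -12 + (v - -4) * 3 = 0
  (v - -4) = 12 / 3 = 4
  v = -4 + (4) = 0

Answer: 0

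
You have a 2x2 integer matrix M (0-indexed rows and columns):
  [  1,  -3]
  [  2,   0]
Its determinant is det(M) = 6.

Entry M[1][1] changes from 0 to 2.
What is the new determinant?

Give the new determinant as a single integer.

det is linear in row 1: changing M[1][1] by delta changes det by delta * cofactor(1,1).
Cofactor C_11 = (-1)^(1+1) * minor(1,1) = 1
Entry delta = 2 - 0 = 2
Det delta = 2 * 1 = 2
New det = 6 + 2 = 8

Answer: 8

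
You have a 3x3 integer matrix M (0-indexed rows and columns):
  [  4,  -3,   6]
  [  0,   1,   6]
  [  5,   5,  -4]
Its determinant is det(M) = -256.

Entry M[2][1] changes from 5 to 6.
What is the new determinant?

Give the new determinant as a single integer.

Answer: -280

Derivation:
det is linear in row 2: changing M[2][1] by delta changes det by delta * cofactor(2,1).
Cofactor C_21 = (-1)^(2+1) * minor(2,1) = -24
Entry delta = 6 - 5 = 1
Det delta = 1 * -24 = -24
New det = -256 + -24 = -280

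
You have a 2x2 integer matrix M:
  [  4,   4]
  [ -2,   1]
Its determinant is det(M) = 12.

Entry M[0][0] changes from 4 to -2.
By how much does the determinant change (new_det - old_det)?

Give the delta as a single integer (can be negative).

Cofactor C_00 = 1
Entry delta = -2 - 4 = -6
Det delta = entry_delta * cofactor = -6 * 1 = -6

Answer: -6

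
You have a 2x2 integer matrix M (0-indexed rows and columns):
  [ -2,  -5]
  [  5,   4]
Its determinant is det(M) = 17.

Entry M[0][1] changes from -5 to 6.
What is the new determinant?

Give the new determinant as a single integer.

Answer: -38

Derivation:
det is linear in row 0: changing M[0][1] by delta changes det by delta * cofactor(0,1).
Cofactor C_01 = (-1)^(0+1) * minor(0,1) = -5
Entry delta = 6 - -5 = 11
Det delta = 11 * -5 = -55
New det = 17 + -55 = -38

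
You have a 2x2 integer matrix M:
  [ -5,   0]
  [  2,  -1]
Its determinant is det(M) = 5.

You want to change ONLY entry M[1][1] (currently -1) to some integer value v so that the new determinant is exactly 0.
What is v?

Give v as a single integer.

det is linear in entry M[1][1]: det = old_det + (v - -1) * C_11
Cofactor C_11 = -5
Want det = 0: 5 + (v - -1) * -5 = 0
  (v - -1) = -5 / -5 = 1
  v = -1 + (1) = 0

Answer: 0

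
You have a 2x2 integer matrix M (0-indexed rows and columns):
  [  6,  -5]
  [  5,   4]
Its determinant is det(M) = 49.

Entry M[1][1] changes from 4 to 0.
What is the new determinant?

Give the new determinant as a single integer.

Answer: 25

Derivation:
det is linear in row 1: changing M[1][1] by delta changes det by delta * cofactor(1,1).
Cofactor C_11 = (-1)^(1+1) * minor(1,1) = 6
Entry delta = 0 - 4 = -4
Det delta = -4 * 6 = -24
New det = 49 + -24 = 25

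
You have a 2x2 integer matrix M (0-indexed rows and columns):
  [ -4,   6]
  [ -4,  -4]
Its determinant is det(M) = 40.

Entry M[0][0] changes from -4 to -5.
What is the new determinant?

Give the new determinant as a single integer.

Answer: 44

Derivation:
det is linear in row 0: changing M[0][0] by delta changes det by delta * cofactor(0,0).
Cofactor C_00 = (-1)^(0+0) * minor(0,0) = -4
Entry delta = -5 - -4 = -1
Det delta = -1 * -4 = 4
New det = 40 + 4 = 44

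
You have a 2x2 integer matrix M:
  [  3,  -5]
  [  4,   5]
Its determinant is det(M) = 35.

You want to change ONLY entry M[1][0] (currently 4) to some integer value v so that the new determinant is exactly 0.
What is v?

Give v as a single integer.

det is linear in entry M[1][0]: det = old_det + (v - 4) * C_10
Cofactor C_10 = 5
Want det = 0: 35 + (v - 4) * 5 = 0
  (v - 4) = -35 / 5 = -7
  v = 4 + (-7) = -3

Answer: -3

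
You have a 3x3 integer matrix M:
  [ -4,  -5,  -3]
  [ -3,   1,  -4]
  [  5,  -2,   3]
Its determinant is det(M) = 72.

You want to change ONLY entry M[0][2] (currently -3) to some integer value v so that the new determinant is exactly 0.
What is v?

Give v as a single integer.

det is linear in entry M[0][2]: det = old_det + (v - -3) * C_02
Cofactor C_02 = 1
Want det = 0: 72 + (v - -3) * 1 = 0
  (v - -3) = -72 / 1 = -72
  v = -3 + (-72) = -75

Answer: -75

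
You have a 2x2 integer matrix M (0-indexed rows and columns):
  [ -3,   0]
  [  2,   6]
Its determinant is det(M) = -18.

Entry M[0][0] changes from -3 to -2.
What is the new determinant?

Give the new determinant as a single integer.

det is linear in row 0: changing M[0][0] by delta changes det by delta * cofactor(0,0).
Cofactor C_00 = (-1)^(0+0) * minor(0,0) = 6
Entry delta = -2 - -3 = 1
Det delta = 1 * 6 = 6
New det = -18 + 6 = -12

Answer: -12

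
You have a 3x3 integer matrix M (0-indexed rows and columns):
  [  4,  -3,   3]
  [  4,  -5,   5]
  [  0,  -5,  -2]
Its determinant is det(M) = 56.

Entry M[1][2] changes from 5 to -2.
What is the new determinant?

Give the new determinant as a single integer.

det is linear in row 1: changing M[1][2] by delta changes det by delta * cofactor(1,2).
Cofactor C_12 = (-1)^(1+2) * minor(1,2) = 20
Entry delta = -2 - 5 = -7
Det delta = -7 * 20 = -140
New det = 56 + -140 = -84

Answer: -84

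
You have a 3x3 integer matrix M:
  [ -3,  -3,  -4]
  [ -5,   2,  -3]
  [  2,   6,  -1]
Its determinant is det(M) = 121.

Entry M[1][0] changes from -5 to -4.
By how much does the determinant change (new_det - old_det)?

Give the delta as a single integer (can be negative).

Answer: -27

Derivation:
Cofactor C_10 = -27
Entry delta = -4 - -5 = 1
Det delta = entry_delta * cofactor = 1 * -27 = -27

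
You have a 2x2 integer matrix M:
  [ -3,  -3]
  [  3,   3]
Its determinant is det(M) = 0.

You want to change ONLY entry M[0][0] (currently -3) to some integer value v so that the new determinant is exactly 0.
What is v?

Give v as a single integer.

det is linear in entry M[0][0]: det = old_det + (v - -3) * C_00
Cofactor C_00 = 3
Want det = 0: 0 + (v - -3) * 3 = 0
  (v - -3) = 0 / 3 = 0
  v = -3 + (0) = -3

Answer: -3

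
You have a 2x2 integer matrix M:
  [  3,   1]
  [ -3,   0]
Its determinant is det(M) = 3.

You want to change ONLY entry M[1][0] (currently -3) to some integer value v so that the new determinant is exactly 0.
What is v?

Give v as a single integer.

Answer: 0

Derivation:
det is linear in entry M[1][0]: det = old_det + (v - -3) * C_10
Cofactor C_10 = -1
Want det = 0: 3 + (v - -3) * -1 = 0
  (v - -3) = -3 / -1 = 3
  v = -3 + (3) = 0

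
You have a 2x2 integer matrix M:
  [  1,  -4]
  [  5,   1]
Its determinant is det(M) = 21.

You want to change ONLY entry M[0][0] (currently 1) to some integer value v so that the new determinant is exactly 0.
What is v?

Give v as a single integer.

Answer: -20

Derivation:
det is linear in entry M[0][0]: det = old_det + (v - 1) * C_00
Cofactor C_00 = 1
Want det = 0: 21 + (v - 1) * 1 = 0
  (v - 1) = -21 / 1 = -21
  v = 1 + (-21) = -20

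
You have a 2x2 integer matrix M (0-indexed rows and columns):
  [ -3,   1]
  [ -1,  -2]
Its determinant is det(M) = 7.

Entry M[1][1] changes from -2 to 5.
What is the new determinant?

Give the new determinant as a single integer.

det is linear in row 1: changing M[1][1] by delta changes det by delta * cofactor(1,1).
Cofactor C_11 = (-1)^(1+1) * minor(1,1) = -3
Entry delta = 5 - -2 = 7
Det delta = 7 * -3 = -21
New det = 7 + -21 = -14

Answer: -14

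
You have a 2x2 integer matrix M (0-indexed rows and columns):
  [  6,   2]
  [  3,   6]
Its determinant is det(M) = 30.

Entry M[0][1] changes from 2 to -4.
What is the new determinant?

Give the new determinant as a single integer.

det is linear in row 0: changing M[0][1] by delta changes det by delta * cofactor(0,1).
Cofactor C_01 = (-1)^(0+1) * minor(0,1) = -3
Entry delta = -4 - 2 = -6
Det delta = -6 * -3 = 18
New det = 30 + 18 = 48

Answer: 48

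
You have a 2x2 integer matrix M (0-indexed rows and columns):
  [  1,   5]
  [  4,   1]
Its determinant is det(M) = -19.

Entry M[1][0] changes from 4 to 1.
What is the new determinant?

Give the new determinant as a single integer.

det is linear in row 1: changing M[1][0] by delta changes det by delta * cofactor(1,0).
Cofactor C_10 = (-1)^(1+0) * minor(1,0) = -5
Entry delta = 1 - 4 = -3
Det delta = -3 * -5 = 15
New det = -19 + 15 = -4

Answer: -4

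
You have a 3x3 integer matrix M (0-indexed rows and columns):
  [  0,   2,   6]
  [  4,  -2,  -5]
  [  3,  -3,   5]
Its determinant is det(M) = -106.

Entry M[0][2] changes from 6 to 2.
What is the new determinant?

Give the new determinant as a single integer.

Answer: -82

Derivation:
det is linear in row 0: changing M[0][2] by delta changes det by delta * cofactor(0,2).
Cofactor C_02 = (-1)^(0+2) * minor(0,2) = -6
Entry delta = 2 - 6 = -4
Det delta = -4 * -6 = 24
New det = -106 + 24 = -82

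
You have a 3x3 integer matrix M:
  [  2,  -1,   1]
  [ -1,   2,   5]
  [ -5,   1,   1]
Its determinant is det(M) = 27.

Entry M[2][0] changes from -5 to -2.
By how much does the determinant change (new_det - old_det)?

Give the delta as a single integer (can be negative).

Cofactor C_20 = -7
Entry delta = -2 - -5 = 3
Det delta = entry_delta * cofactor = 3 * -7 = -21

Answer: -21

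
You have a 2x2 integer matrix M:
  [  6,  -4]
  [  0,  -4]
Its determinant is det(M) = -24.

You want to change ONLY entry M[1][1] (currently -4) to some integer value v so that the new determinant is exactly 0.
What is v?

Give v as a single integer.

det is linear in entry M[1][1]: det = old_det + (v - -4) * C_11
Cofactor C_11 = 6
Want det = 0: -24 + (v - -4) * 6 = 0
  (v - -4) = 24 / 6 = 4
  v = -4 + (4) = 0

Answer: 0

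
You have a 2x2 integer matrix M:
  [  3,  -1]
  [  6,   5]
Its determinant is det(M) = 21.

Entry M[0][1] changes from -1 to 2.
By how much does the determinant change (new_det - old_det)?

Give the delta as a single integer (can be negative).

Cofactor C_01 = -6
Entry delta = 2 - -1 = 3
Det delta = entry_delta * cofactor = 3 * -6 = -18

Answer: -18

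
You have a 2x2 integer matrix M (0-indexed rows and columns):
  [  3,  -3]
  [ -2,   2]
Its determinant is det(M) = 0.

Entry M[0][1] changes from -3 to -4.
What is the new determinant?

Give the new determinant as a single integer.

Answer: -2

Derivation:
det is linear in row 0: changing M[0][1] by delta changes det by delta * cofactor(0,1).
Cofactor C_01 = (-1)^(0+1) * minor(0,1) = 2
Entry delta = -4 - -3 = -1
Det delta = -1 * 2 = -2
New det = 0 + -2 = -2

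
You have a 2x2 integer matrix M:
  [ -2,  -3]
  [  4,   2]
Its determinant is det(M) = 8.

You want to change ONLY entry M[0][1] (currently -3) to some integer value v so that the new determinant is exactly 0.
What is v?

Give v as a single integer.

Answer: -1

Derivation:
det is linear in entry M[0][1]: det = old_det + (v - -3) * C_01
Cofactor C_01 = -4
Want det = 0: 8 + (v - -3) * -4 = 0
  (v - -3) = -8 / -4 = 2
  v = -3 + (2) = -1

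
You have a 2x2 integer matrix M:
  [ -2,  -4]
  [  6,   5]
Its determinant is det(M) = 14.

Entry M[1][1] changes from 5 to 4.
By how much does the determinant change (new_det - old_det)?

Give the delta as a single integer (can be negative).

Cofactor C_11 = -2
Entry delta = 4 - 5 = -1
Det delta = entry_delta * cofactor = -1 * -2 = 2

Answer: 2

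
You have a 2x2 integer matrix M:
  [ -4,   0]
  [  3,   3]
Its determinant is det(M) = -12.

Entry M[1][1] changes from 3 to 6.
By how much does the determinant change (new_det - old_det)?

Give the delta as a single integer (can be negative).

Cofactor C_11 = -4
Entry delta = 6 - 3 = 3
Det delta = entry_delta * cofactor = 3 * -4 = -12

Answer: -12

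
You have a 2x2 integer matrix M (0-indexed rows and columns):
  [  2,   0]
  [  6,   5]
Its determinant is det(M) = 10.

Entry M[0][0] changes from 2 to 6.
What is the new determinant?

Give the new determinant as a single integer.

det is linear in row 0: changing M[0][0] by delta changes det by delta * cofactor(0,0).
Cofactor C_00 = (-1)^(0+0) * minor(0,0) = 5
Entry delta = 6 - 2 = 4
Det delta = 4 * 5 = 20
New det = 10 + 20 = 30

Answer: 30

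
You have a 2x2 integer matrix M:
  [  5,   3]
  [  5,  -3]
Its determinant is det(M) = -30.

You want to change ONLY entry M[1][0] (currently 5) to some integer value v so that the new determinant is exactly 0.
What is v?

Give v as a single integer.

det is linear in entry M[1][0]: det = old_det + (v - 5) * C_10
Cofactor C_10 = -3
Want det = 0: -30 + (v - 5) * -3 = 0
  (v - 5) = 30 / -3 = -10
  v = 5 + (-10) = -5

Answer: -5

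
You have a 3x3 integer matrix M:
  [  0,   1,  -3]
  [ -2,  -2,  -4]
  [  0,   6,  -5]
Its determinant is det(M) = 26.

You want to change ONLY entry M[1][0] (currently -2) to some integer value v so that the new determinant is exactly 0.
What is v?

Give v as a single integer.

Answer: 0

Derivation:
det is linear in entry M[1][0]: det = old_det + (v - -2) * C_10
Cofactor C_10 = -13
Want det = 0: 26 + (v - -2) * -13 = 0
  (v - -2) = -26 / -13 = 2
  v = -2 + (2) = 0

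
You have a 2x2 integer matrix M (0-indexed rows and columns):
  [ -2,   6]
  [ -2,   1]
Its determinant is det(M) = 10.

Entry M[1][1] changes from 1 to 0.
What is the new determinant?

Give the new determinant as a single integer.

Answer: 12

Derivation:
det is linear in row 1: changing M[1][1] by delta changes det by delta * cofactor(1,1).
Cofactor C_11 = (-1)^(1+1) * minor(1,1) = -2
Entry delta = 0 - 1 = -1
Det delta = -1 * -2 = 2
New det = 10 + 2 = 12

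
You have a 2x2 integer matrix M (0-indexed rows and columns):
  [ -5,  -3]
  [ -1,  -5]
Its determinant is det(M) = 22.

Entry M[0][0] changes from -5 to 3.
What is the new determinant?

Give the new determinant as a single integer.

Answer: -18

Derivation:
det is linear in row 0: changing M[0][0] by delta changes det by delta * cofactor(0,0).
Cofactor C_00 = (-1)^(0+0) * minor(0,0) = -5
Entry delta = 3 - -5 = 8
Det delta = 8 * -5 = -40
New det = 22 + -40 = -18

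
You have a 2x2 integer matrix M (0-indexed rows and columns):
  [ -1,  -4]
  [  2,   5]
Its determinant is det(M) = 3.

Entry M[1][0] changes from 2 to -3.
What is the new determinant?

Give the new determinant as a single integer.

det is linear in row 1: changing M[1][0] by delta changes det by delta * cofactor(1,0).
Cofactor C_10 = (-1)^(1+0) * minor(1,0) = 4
Entry delta = -3 - 2 = -5
Det delta = -5 * 4 = -20
New det = 3 + -20 = -17

Answer: -17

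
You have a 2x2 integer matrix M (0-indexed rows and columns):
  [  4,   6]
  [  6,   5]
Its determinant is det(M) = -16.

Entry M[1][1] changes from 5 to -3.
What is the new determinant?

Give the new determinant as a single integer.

det is linear in row 1: changing M[1][1] by delta changes det by delta * cofactor(1,1).
Cofactor C_11 = (-1)^(1+1) * minor(1,1) = 4
Entry delta = -3 - 5 = -8
Det delta = -8 * 4 = -32
New det = -16 + -32 = -48

Answer: -48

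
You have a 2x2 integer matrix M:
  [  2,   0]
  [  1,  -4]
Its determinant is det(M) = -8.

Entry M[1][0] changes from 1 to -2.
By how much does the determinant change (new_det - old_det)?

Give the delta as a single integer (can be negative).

Answer: 0

Derivation:
Cofactor C_10 = 0
Entry delta = -2 - 1 = -3
Det delta = entry_delta * cofactor = -3 * 0 = 0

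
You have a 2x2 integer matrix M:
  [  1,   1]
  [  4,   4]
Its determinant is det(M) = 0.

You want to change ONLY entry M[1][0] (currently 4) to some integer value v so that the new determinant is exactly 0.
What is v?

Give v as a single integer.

Answer: 4

Derivation:
det is linear in entry M[1][0]: det = old_det + (v - 4) * C_10
Cofactor C_10 = -1
Want det = 0: 0 + (v - 4) * -1 = 0
  (v - 4) = 0 / -1 = 0
  v = 4 + (0) = 4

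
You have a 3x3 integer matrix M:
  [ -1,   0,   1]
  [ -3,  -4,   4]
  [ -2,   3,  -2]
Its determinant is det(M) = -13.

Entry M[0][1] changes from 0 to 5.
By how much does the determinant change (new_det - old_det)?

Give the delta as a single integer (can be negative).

Cofactor C_01 = -14
Entry delta = 5 - 0 = 5
Det delta = entry_delta * cofactor = 5 * -14 = -70

Answer: -70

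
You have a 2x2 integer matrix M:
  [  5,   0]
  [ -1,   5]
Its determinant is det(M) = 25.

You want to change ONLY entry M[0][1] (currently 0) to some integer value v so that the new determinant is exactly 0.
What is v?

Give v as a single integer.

Answer: -25

Derivation:
det is linear in entry M[0][1]: det = old_det + (v - 0) * C_01
Cofactor C_01 = 1
Want det = 0: 25 + (v - 0) * 1 = 0
  (v - 0) = -25 / 1 = -25
  v = 0 + (-25) = -25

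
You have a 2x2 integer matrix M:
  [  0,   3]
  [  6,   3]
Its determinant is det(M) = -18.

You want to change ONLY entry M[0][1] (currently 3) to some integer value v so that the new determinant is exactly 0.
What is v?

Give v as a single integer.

det is linear in entry M[0][1]: det = old_det + (v - 3) * C_01
Cofactor C_01 = -6
Want det = 0: -18 + (v - 3) * -6 = 0
  (v - 3) = 18 / -6 = -3
  v = 3 + (-3) = 0

Answer: 0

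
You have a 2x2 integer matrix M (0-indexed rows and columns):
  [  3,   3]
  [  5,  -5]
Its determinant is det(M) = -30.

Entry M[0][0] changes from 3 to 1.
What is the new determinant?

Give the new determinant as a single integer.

det is linear in row 0: changing M[0][0] by delta changes det by delta * cofactor(0,0).
Cofactor C_00 = (-1)^(0+0) * minor(0,0) = -5
Entry delta = 1 - 3 = -2
Det delta = -2 * -5 = 10
New det = -30 + 10 = -20

Answer: -20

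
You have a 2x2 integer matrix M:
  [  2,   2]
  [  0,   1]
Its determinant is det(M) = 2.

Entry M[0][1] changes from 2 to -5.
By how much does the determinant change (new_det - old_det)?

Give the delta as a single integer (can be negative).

Answer: 0

Derivation:
Cofactor C_01 = 0
Entry delta = -5 - 2 = -7
Det delta = entry_delta * cofactor = -7 * 0 = 0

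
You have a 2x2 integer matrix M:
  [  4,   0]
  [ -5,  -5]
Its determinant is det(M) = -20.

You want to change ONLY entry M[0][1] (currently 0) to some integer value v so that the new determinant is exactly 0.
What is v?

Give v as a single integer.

det is linear in entry M[0][1]: det = old_det + (v - 0) * C_01
Cofactor C_01 = 5
Want det = 0: -20 + (v - 0) * 5 = 0
  (v - 0) = 20 / 5 = 4
  v = 0 + (4) = 4

Answer: 4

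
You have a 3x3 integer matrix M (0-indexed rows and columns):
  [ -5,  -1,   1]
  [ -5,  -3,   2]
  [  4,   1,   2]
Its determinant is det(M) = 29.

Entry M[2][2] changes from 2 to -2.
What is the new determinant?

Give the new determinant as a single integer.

det is linear in row 2: changing M[2][2] by delta changes det by delta * cofactor(2,2).
Cofactor C_22 = (-1)^(2+2) * minor(2,2) = 10
Entry delta = -2 - 2 = -4
Det delta = -4 * 10 = -40
New det = 29 + -40 = -11

Answer: -11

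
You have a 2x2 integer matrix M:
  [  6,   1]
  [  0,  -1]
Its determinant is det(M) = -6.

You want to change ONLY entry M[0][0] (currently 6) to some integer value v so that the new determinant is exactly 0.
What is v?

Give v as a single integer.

Answer: 0

Derivation:
det is linear in entry M[0][0]: det = old_det + (v - 6) * C_00
Cofactor C_00 = -1
Want det = 0: -6 + (v - 6) * -1 = 0
  (v - 6) = 6 / -1 = -6
  v = 6 + (-6) = 0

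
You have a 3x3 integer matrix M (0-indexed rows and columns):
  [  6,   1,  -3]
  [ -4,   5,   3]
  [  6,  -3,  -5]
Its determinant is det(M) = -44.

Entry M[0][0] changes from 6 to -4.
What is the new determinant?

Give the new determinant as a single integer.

Answer: 116

Derivation:
det is linear in row 0: changing M[0][0] by delta changes det by delta * cofactor(0,0).
Cofactor C_00 = (-1)^(0+0) * minor(0,0) = -16
Entry delta = -4 - 6 = -10
Det delta = -10 * -16 = 160
New det = -44 + 160 = 116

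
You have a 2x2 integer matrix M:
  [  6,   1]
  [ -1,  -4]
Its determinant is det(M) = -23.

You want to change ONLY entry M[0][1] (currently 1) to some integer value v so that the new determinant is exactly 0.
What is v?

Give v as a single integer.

det is linear in entry M[0][1]: det = old_det + (v - 1) * C_01
Cofactor C_01 = 1
Want det = 0: -23 + (v - 1) * 1 = 0
  (v - 1) = 23 / 1 = 23
  v = 1 + (23) = 24

Answer: 24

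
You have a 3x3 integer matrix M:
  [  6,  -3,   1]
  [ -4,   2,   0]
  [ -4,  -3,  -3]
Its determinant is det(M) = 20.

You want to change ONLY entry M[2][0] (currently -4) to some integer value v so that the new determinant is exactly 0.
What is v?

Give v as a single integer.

det is linear in entry M[2][0]: det = old_det + (v - -4) * C_20
Cofactor C_20 = -2
Want det = 0: 20 + (v - -4) * -2 = 0
  (v - -4) = -20 / -2 = 10
  v = -4 + (10) = 6

Answer: 6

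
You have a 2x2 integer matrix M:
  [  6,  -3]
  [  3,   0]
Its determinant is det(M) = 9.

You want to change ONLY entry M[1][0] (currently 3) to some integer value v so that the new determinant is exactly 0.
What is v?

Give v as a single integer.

det is linear in entry M[1][0]: det = old_det + (v - 3) * C_10
Cofactor C_10 = 3
Want det = 0: 9 + (v - 3) * 3 = 0
  (v - 3) = -9 / 3 = -3
  v = 3 + (-3) = 0

Answer: 0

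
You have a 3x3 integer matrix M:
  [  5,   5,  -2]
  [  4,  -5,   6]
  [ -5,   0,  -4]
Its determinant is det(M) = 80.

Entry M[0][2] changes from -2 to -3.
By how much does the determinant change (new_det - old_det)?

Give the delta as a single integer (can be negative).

Cofactor C_02 = -25
Entry delta = -3 - -2 = -1
Det delta = entry_delta * cofactor = -1 * -25 = 25

Answer: 25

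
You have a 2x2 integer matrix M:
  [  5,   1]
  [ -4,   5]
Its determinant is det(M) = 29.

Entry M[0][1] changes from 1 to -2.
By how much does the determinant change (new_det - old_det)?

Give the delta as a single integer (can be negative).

Answer: -12

Derivation:
Cofactor C_01 = 4
Entry delta = -2 - 1 = -3
Det delta = entry_delta * cofactor = -3 * 4 = -12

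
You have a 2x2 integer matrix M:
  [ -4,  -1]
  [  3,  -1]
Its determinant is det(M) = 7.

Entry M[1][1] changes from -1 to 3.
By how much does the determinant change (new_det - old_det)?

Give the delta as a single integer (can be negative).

Cofactor C_11 = -4
Entry delta = 3 - -1 = 4
Det delta = entry_delta * cofactor = 4 * -4 = -16

Answer: -16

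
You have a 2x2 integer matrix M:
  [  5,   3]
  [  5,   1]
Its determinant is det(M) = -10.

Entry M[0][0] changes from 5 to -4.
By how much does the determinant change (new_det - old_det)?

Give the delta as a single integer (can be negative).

Answer: -9

Derivation:
Cofactor C_00 = 1
Entry delta = -4 - 5 = -9
Det delta = entry_delta * cofactor = -9 * 1 = -9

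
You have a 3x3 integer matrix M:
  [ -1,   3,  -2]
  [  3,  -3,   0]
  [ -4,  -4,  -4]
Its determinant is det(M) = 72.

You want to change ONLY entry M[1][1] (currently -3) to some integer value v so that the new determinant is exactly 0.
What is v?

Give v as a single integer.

det is linear in entry M[1][1]: det = old_det + (v - -3) * C_11
Cofactor C_11 = -4
Want det = 0: 72 + (v - -3) * -4 = 0
  (v - -3) = -72 / -4 = 18
  v = -3 + (18) = 15

Answer: 15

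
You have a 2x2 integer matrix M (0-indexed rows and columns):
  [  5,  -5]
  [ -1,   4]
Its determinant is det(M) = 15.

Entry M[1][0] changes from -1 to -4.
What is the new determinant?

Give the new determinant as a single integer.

Answer: 0

Derivation:
det is linear in row 1: changing M[1][0] by delta changes det by delta * cofactor(1,0).
Cofactor C_10 = (-1)^(1+0) * minor(1,0) = 5
Entry delta = -4 - -1 = -3
Det delta = -3 * 5 = -15
New det = 15 + -15 = 0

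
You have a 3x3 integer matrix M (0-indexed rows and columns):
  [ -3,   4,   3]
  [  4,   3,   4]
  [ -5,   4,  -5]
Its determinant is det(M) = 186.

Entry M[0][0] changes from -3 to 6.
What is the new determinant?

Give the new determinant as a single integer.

det is linear in row 0: changing M[0][0] by delta changes det by delta * cofactor(0,0).
Cofactor C_00 = (-1)^(0+0) * minor(0,0) = -31
Entry delta = 6 - -3 = 9
Det delta = 9 * -31 = -279
New det = 186 + -279 = -93

Answer: -93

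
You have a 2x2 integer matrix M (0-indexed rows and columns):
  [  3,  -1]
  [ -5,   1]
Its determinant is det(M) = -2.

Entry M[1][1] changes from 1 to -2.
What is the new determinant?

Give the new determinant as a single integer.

det is linear in row 1: changing M[1][1] by delta changes det by delta * cofactor(1,1).
Cofactor C_11 = (-1)^(1+1) * minor(1,1) = 3
Entry delta = -2 - 1 = -3
Det delta = -3 * 3 = -9
New det = -2 + -9 = -11

Answer: -11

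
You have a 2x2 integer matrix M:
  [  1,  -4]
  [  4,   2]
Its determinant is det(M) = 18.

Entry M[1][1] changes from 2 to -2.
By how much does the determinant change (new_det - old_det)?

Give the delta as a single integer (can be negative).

Answer: -4

Derivation:
Cofactor C_11 = 1
Entry delta = -2 - 2 = -4
Det delta = entry_delta * cofactor = -4 * 1 = -4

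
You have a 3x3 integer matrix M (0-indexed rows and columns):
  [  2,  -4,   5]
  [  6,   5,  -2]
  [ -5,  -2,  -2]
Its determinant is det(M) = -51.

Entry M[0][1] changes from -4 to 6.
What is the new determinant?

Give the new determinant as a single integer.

det is linear in row 0: changing M[0][1] by delta changes det by delta * cofactor(0,1).
Cofactor C_01 = (-1)^(0+1) * minor(0,1) = 22
Entry delta = 6 - -4 = 10
Det delta = 10 * 22 = 220
New det = -51 + 220 = 169

Answer: 169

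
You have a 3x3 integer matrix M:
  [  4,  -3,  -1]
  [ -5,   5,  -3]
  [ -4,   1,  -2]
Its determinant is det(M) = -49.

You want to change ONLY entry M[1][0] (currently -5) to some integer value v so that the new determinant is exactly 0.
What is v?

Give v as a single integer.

Answer: -12

Derivation:
det is linear in entry M[1][0]: det = old_det + (v - -5) * C_10
Cofactor C_10 = -7
Want det = 0: -49 + (v - -5) * -7 = 0
  (v - -5) = 49 / -7 = -7
  v = -5 + (-7) = -12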